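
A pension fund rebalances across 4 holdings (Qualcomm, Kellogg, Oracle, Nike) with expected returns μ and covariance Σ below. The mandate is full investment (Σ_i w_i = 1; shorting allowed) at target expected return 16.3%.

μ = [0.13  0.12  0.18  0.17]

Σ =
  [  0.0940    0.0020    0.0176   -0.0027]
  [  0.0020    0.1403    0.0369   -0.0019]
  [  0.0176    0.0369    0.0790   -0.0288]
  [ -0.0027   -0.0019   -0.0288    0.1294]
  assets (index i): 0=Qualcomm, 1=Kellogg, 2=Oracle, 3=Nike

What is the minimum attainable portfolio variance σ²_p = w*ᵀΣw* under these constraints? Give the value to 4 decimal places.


x=Σ⁻¹μ = [0.9289  0.1570  2.7045  1.9374]
y=Σ⁻¹𝟙 = [8.4387  3.7385  12.9873  10.8495]
a=μᵀx=0.955758  b=𝟙ᵀx=5.727767  c=𝟙ᵀy=36.013922  D=ac−b²=1.613289
λ₁=(c·0.163−b)/D = (36.013922·0.163−5.727767)/1.613289 = 0.088330
λ₂=(a−b·0.163)/D = (0.955758−5.727767·0.163)/1.613289 = 0.013719
w* = 0.088330·x + 0.013719·y:
  w_0 = 0.088330·0.9289 + 0.013719·8.4387 = 0.1978  (Qualcomm)
  w_1 = 0.088330·0.1570 + 0.013719·3.7385 = 0.0652  (Kellogg)
  w_2 = 0.088330·2.7045 + 0.013719·12.9873 = 0.4171  (Oracle)
  w_3 = 0.088330·1.9374 + 0.013719·10.8495 = 0.3200  (Nike)
Σw_i=1.0000  μᵀw=0.1630
σ²=wᵀΣw=λ₁·μ_p+λ₂ = 0.088330·0.163 + 0.013719 = 0.028117 ≈ 0.0281

0.0281


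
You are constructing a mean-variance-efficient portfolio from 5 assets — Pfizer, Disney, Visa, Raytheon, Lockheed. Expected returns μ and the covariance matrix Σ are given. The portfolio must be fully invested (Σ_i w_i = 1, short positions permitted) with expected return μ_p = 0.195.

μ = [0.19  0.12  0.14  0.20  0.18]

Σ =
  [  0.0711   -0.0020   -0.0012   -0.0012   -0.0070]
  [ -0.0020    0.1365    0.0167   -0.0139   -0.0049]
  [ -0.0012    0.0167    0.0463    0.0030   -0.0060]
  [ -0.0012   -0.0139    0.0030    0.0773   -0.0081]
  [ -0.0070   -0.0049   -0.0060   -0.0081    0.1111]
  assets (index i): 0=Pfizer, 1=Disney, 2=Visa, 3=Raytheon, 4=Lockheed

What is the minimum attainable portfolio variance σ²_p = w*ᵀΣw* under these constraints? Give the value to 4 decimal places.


u=Σ⁻¹μ = [3.0152  0.9515  2.8567  2.9270  2.2198]
v=Σ⁻¹𝟙 = [16.0874  7.0763  20.1123  14.9887  12.5056]
a=μᵀu=2.071969  b=𝟙ᵀu=11.970212  c=𝟙ᵀv=70.770197  D=ac−b²=3.347690
λ₁=(c·0.195−b)/D = (70.770197·0.195−11.970212)/3.347690 = 0.546638
λ₂=(a−b·0.195)/D = (2.071969−11.970212·0.195)/3.347690 = -0.078329
w* = 0.546638·u + -0.078329·v:
  w_0 = 0.546638·3.0152 + -0.078329·16.0874 = 0.3881  (Pfizer)
  w_1 = 0.546638·0.9515 + -0.078329·7.0763 = -0.0341  (Disney)
  w_2 = 0.546638·2.8567 + -0.078329·20.1123 = -0.0138  (Visa)
  w_3 = 0.546638·2.9270 + -0.078329·14.9887 = 0.4259  (Raytheon)
  w_4 = 0.546638·2.2198 + -0.078329·12.5056 = 0.2339  (Lockheed)
Σw_i=1.0000  μᵀw=0.1950
σ²=wᵀΣw=λ₁·μ_p+λ₂ = 0.546638·0.195 + -0.078329 = 0.028265 ≈ 0.0283

0.0283


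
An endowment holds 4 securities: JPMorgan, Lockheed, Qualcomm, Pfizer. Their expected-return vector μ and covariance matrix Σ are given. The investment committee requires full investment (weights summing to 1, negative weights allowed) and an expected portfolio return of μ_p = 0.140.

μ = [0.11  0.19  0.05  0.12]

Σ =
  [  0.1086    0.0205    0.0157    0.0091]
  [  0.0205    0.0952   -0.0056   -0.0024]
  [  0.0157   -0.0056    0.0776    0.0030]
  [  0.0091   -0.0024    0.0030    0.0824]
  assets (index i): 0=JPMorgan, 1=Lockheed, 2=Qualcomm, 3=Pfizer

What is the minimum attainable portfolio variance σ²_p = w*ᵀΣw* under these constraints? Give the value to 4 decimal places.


p=Σ⁻¹μ = [0.4252  1.9786  0.6453  1.4435]
q=Σ⁻¹𝟙 = [4.4741  10.5541  12.2984  11.5015]
a=μᵀp=0.628184  b=𝟙ᵀp=4.492537  c=𝟙ᵀq=38.828132  D=ac−b²=4.208325
λ₁=(c·0.140−b)/D = (38.828132·0.140−4.492537)/4.208325 = 0.224175
λ₂=(a−b·0.140)/D = (0.628184−4.492537·0.140)/4.208325 = -0.000183
w* = 0.224175·p + -0.000183·q:
  w_0 = 0.224175·0.4252 + -0.000183·4.4741 = 0.0945  (JPMorgan)
  w_1 = 0.224175·1.9786 + -0.000183·10.5541 = 0.4416  (Lockheed)
  w_2 = 0.224175·0.6453 + -0.000183·12.2984 = 0.1424  (Qualcomm)
  w_3 = 0.224175·1.4435 + -0.000183·11.5015 = 0.3215  (Pfizer)
Σw_i=1.0000  μᵀw=0.1400
σ²=wᵀΣw=λ₁·μ_p+λ₂ = 0.224175·0.140 + -0.000183 = 0.031201 ≈ 0.0312

0.0312


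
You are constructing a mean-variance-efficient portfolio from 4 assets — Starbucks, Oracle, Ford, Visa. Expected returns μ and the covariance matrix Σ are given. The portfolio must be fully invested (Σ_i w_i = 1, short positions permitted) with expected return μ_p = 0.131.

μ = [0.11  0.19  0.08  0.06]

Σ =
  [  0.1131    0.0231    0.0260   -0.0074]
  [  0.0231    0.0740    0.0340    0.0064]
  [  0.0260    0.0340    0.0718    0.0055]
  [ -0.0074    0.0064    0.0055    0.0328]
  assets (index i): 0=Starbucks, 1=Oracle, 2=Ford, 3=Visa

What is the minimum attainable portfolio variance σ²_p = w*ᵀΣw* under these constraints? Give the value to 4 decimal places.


g=Σ⁻¹μ = [0.6750  2.3980  -0.3867  1.5785]
h=Σ⁻¹𝟙 = [8.3165  5.5582  5.9646  30.2794]
a=μᵀg=0.593645  b=𝟙ᵀg=4.264798  c=𝟙ᵀh=50.118648  D=ac−b²=11.564160
λ₁=(c·0.131−b)/D = (50.118648·0.131−4.264798)/11.564160 = 0.198955
λ₂=(a−b·0.131)/D = (0.593645−4.264798·0.131)/11.564160 = 0.003023
w* = 0.198955·g + 0.003023·h:
  w_0 = 0.198955·0.6750 + 0.003023·8.3165 = 0.1594  (Starbucks)
  w_1 = 0.198955·2.3980 + 0.003023·5.5582 = 0.4939  (Oracle)
  w_2 = 0.198955·-0.3867 + 0.003023·5.9646 = -0.0589  (Ford)
  w_3 = 0.198955·1.5785 + 0.003023·30.2794 = 0.4056  (Visa)
Σw_i=1.0000  μᵀw=0.1310
σ²=wᵀΣw=λ₁·μ_p+λ₂ = 0.198955·0.131 + 0.003023 = 0.029086 ≈ 0.0291

0.0291


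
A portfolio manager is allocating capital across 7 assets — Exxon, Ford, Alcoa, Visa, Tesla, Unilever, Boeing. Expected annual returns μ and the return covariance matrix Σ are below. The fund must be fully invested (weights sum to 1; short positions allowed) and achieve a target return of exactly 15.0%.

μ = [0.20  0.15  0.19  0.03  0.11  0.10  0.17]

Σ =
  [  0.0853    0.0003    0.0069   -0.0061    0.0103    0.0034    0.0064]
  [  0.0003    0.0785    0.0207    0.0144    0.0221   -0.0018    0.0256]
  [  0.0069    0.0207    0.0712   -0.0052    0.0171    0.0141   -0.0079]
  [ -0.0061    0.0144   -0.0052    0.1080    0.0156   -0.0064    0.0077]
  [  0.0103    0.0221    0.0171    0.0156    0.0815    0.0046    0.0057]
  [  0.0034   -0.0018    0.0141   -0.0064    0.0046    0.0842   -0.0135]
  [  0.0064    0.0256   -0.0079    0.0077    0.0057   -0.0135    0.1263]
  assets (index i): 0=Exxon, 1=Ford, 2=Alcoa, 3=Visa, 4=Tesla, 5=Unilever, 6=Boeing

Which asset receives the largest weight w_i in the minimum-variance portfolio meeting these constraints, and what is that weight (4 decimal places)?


x=Σ⁻¹μ = [2.0292  0.8185  2.1551  0.3228  0.2119  0.9818  1.2878]
y=Σ⁻¹𝟙 = [9.9804  4.9743  9.7013  9.1006  4.7049  11.5896  7.4821]
a=μᵀx=1.288165  b=𝟙ᵀx=7.806949  c=𝟙ᵀy=57.533175  D=ac−b²=13.163792
λ₁=(c·0.150−b)/D = (57.533175·0.150−7.806949)/13.163792 = 0.062522
λ₂=(a−b·0.150)/D = (1.288165−7.806949·0.150)/13.163792 = 0.008897
w* = 0.062522·x + 0.008897·y:
  w_0 = 0.062522·2.0292 + 0.008897·9.9804 = 0.2157  (Exxon)
  w_1 = 0.062522·0.8185 + 0.008897·4.9743 = 0.0954  (Ford)
  w_2 = 0.062522·2.1551 + 0.008897·9.7013 = 0.2211  (Alcoa)
  w_3 = 0.062522·0.3228 + 0.008897·9.1006 = 0.1012  (Visa)
  w_4 = 0.062522·0.2119 + 0.008897·4.7049 = 0.0551  (Tesla)
  w_5 = 0.062522·0.9818 + 0.008897·11.5896 = 0.1645  (Unilever)
  w_6 = 0.062522·1.2878 + 0.008897·7.4821 = 0.1471  (Boeing)
Σw_i=1.0000  μᵀw=0.1500
σ²=wᵀΣw=λ₁·μ_p+λ₂ = 0.062522·0.150 + 0.008897 = 0.018276 ≈ 0.0183

Alcoa (0.2211)


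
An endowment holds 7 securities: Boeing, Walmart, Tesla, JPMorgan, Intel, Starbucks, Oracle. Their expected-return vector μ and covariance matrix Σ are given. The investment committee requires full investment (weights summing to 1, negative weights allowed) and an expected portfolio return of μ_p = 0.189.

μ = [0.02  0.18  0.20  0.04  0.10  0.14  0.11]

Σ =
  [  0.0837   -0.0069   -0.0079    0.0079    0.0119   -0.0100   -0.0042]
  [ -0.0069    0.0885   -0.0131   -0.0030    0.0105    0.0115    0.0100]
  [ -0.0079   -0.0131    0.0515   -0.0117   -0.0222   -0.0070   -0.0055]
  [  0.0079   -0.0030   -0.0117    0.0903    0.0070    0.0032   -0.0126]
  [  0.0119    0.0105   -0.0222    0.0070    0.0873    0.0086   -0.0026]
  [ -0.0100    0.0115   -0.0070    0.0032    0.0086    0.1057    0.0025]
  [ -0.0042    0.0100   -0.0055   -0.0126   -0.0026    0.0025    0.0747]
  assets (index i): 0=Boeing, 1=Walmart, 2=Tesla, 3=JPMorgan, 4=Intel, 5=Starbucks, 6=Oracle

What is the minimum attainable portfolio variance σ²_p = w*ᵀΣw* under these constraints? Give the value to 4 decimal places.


u=Σ⁻¹μ = [0.8489  2.4290  6.2345  1.3109  2.1472  1.2939  1.9067]
v=Σ⁻¹𝟙 = [15.0292  13.5705  39.0269  16.2293  15.9784  9.7676  18.2554]
a=μᵀu=2.359153  b=𝟙ᵀu=16.171227  c=𝟙ᵀv=127.857349  D=ac−b²=40.126439
λ₁=(c·0.189−b)/D = (127.857349·0.189−16.171227)/40.126439 = 0.199216
λ₂=(a−b·0.189)/D = (2.359153−16.171227·0.189)/40.126439 = -0.017375
w* = 0.199216·u + -0.017375·v:
  w_0 = 0.199216·0.8489 + -0.017375·15.0292 = -0.0920  (Boeing)
  w_1 = 0.199216·2.4290 + -0.017375·13.5705 = 0.2481  (Walmart)
  w_2 = 0.199216·6.2345 + -0.017375·39.0269 = 0.5639  (Tesla)
  w_3 = 0.199216·1.3109 + -0.017375·16.2293 = -0.0208  (JPMorgan)
  w_4 = 0.199216·2.1472 + -0.017375·15.9784 = 0.1501  (Intel)
  w_5 = 0.199216·1.2939 + -0.017375·9.7676 = 0.0881  (Starbucks)
  w_6 = 0.199216·1.9067 + -0.017375·18.2554 = 0.0627  (Oracle)
Σw_i=1.0000  μᵀw=0.1890
σ²=wᵀΣw=λ₁·μ_p+λ₂ = 0.199216·0.189 + -0.017375 = 0.020276 ≈ 0.0203

0.0203


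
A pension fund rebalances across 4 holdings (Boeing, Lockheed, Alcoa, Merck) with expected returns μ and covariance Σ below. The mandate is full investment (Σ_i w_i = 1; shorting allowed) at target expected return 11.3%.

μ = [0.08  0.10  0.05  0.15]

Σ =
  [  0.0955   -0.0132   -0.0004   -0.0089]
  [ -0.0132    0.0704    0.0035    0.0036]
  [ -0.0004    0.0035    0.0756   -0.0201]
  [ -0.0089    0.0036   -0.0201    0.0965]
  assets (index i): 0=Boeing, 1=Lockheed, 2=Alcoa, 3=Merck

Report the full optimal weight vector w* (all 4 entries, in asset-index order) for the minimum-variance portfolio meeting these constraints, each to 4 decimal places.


g=Σ⁻¹μ = [1.2210  1.5014  1.0868  1.8374]
h=Σ⁻¹𝟙 = [14.0031  15.2701  16.4529  14.5115]
a=μᵀg=0.577770  b=𝟙ᵀg=5.646626  c=𝟙ᵀh=60.237575  D=ac−b²=2.919064
λ₁=(c·0.113−b)/D = (60.237575·0.113−5.646626)/2.919064 = 0.397463
λ₂=(a−b·0.113)/D = (0.577770−5.646626·0.113)/2.919064 = -0.020657
w* = 0.397463·g + -0.020657·h:
  w_0 = 0.397463·1.2210 + -0.020657·14.0031 = 0.1960  (Boeing)
  w_1 = 0.397463·1.5014 + -0.020657·15.2701 = 0.2813  (Lockheed)
  w_2 = 0.397463·1.0868 + -0.020657·16.4529 = 0.0921  (Alcoa)
  w_3 = 0.397463·1.8374 + -0.020657·14.5115 = 0.4305  (Merck)
Σw_i=1.0000  μᵀw=0.1130
σ²=wᵀΣw=λ₁·μ_p+λ₂ = 0.397463·0.113 + -0.020657 = 0.024256 ≈ 0.0243

0.1960  0.2813  0.0921  0.4305


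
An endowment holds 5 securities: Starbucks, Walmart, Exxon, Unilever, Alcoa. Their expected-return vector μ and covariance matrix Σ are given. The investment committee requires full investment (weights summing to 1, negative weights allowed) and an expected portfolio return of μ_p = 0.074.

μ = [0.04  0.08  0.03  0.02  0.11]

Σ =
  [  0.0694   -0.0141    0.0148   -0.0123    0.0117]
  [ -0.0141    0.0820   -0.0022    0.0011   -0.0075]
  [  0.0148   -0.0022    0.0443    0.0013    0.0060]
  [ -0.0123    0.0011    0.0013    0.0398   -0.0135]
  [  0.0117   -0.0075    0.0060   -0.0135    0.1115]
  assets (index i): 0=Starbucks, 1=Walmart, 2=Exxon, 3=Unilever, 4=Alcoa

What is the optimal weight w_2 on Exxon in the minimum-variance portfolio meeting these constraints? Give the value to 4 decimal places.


0.0084

x=Σ⁻¹μ = [0.7594  1.2007  0.3027  1.0674  1.1006]
y=Σ⁻¹𝟙 = [18.6999  16.3929  14.5998  33.8490  11.4217]
a=μᵀx=0.277922  b=𝟙ᵀx=4.430788  c=𝟙ᵀy=94.963271  D=ac−b²=6.760471
λ₁=(c·0.074−b)/D = (94.963271·0.074−4.430788)/6.760471 = 0.384070
λ₂=(a−b·0.074)/D = (0.277922−4.430788·0.074)/6.760471 = -0.007390
w* = 0.384070·x + -0.007390·y:
  w_0 = 0.384070·0.7594 + -0.007390·18.6999 = 0.1535  (Starbucks)
  w_1 = 0.384070·1.2007 + -0.007390·16.3929 = 0.3400  (Walmart)
  w_2 = 0.384070·0.3027 + -0.007390·14.5998 = 0.0084  (Exxon)
  w_3 = 0.384070·1.0674 + -0.007390·33.8490 = 0.1598  (Unilever)
  w_4 = 0.384070·1.1006 + -0.007390·11.4217 = 0.3383  (Alcoa)
Σw_i=1.0000  μᵀw=0.0740
σ²=wᵀΣw=λ₁·μ_p+λ₂ = 0.384070·0.074 + -0.007390 = 0.021032 ≈ 0.0210


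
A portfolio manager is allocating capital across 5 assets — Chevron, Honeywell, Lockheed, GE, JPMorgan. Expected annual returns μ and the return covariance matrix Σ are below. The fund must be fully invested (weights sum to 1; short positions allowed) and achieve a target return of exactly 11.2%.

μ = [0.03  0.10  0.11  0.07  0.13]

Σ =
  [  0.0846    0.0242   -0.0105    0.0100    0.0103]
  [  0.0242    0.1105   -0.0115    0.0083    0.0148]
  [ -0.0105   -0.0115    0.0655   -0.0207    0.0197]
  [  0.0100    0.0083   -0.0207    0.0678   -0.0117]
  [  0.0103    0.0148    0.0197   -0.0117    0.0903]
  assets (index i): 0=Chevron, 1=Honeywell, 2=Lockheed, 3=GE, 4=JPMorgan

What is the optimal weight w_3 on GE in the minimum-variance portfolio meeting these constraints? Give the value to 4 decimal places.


p=Σ⁻¹μ = [0.0342  0.8371  2.0581  1.7388  1.0748]
q=Σ⁻¹𝟙 = [9.4037  6.9008  22.4797  20.5241  6.6256]
a=μᵀp=0.572567  b=𝟙ᵀp=5.742981  c=𝟙ᵀq=65.933983  D=ac−b²=4.769816
λ₁=(c·0.112−b)/D = (65.933983·0.112−5.742981)/4.769816 = 0.344170
λ₂=(a−b·0.112)/D = (0.572567−5.742981·0.112)/4.769816 = -0.014811
w* = 0.344170·p + -0.014811·q:
  w_0 = 0.344170·0.0342 + -0.014811·9.4037 = -0.1275  (Chevron)
  w_1 = 0.344170·0.8371 + -0.014811·6.9008 = 0.1859  (Honeywell)
  w_2 = 0.344170·2.0581 + -0.014811·22.4797 = 0.3754  (Lockheed)
  w_3 = 0.344170·1.7388 + -0.014811·20.5241 = 0.2944  (GE)
  w_4 = 0.344170·1.0748 + -0.014811·6.6256 = 0.2718  (JPMorgan)
Σw_i=1.0000  μᵀw=0.1120
σ²=wᵀΣw=λ₁·μ_p+λ₂ = 0.344170·0.112 + -0.014811 = 0.023736 ≈ 0.0237

0.2944


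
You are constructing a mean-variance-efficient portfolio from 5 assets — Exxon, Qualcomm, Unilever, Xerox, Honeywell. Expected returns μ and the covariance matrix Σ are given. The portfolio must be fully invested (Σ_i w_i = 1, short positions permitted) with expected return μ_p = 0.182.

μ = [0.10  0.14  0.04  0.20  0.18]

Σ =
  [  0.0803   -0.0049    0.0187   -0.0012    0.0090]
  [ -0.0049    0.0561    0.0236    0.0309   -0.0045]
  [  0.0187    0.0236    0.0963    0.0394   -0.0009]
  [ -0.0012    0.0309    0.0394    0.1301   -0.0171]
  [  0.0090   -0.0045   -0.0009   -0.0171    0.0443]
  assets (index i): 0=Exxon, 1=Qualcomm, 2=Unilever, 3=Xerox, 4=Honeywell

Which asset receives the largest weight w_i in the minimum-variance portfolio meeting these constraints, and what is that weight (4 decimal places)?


Honeywell (0.5275)

u=Σ⁻¹μ = [1.1493  2.3848  -1.1498  1.9613  4.8057]
v=Σ⁻¹𝟙 = [10.3260  16.2731  1.9300  6.5796  24.7075]
a=μᵀu=1.660097  b=𝟙ᵀu=9.151316  c=𝟙ᵀv=59.816255  D=ac−b²=15.554172
λ₁=(c·0.182−b)/D = (59.816255·0.182−9.151316)/15.554172 = 0.111561
λ₂=(a−b·0.182)/D = (1.660097−9.151316·0.182)/15.554172 = -0.000350
w* = 0.111561·u + -0.000350·v:
  w_0 = 0.111561·1.1493 + -0.000350·10.3260 = 0.1246  (Exxon)
  w_1 = 0.111561·2.3848 + -0.000350·16.2731 = 0.2604  (Qualcomm)
  w_2 = 0.111561·-1.1498 + -0.000350·1.9300 = -0.1289  (Unilever)
  w_3 = 0.111561·1.9613 + -0.000350·6.5796 = 0.2165  (Xerox)
  w_4 = 0.111561·4.8057 + -0.000350·24.7075 = 0.5275  (Honeywell)
Σw_i=1.0000  μᵀw=0.1820
σ²=wᵀΣw=λ₁·μ_p+λ₂ = 0.111561·0.182 + -0.000350 = 0.019954 ≈ 0.0200


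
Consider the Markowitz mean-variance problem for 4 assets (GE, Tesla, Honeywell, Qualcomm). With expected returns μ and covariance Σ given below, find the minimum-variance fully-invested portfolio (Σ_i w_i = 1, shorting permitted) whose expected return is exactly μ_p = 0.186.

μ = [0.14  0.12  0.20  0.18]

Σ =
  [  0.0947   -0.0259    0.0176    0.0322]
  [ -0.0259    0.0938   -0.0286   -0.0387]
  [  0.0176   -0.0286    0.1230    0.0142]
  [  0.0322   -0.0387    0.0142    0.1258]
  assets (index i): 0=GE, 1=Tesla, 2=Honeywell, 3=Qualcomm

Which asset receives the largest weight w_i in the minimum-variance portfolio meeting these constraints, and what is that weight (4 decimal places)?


g=Σ⁻¹μ = [1.3254  2.9685  1.9202  1.7880]
h=Σ⁻¹𝟙 = [10.8544  21.1277  10.2762  10.5104]
a=μᵀg=1.247650  b=𝟙ᵀg=8.002048  c=𝟙ᵀh=52.768693  D=ac−b²=1.804061
λ₁=(c·0.186−b)/D = (52.768693·0.186−8.002048)/1.804061 = 1.004915
λ₂=(a−b·0.186)/D = (1.247650−8.002048·0.186)/1.804061 = -0.133439
w* = 1.004915·g + -0.133439·h:
  w_0 = 1.004915·1.3254 + -0.133439·10.8544 = -0.1165  (GE)
  w_1 = 1.004915·2.9685 + -0.133439·21.1277 = 0.1638  (Tesla)
  w_2 = 1.004915·1.9202 + -0.133439·10.2762 = 0.5584  (Honeywell)
  w_3 = 1.004915·1.7880 + -0.133439·10.5104 = 0.3943  (Qualcomm)
Σw_i=1.0000  μᵀw=0.1860
σ²=wᵀΣw=λ₁·μ_p+λ₂ = 1.004915·0.186 + -0.133439 = 0.053476 ≈ 0.0535

Honeywell (0.5584)


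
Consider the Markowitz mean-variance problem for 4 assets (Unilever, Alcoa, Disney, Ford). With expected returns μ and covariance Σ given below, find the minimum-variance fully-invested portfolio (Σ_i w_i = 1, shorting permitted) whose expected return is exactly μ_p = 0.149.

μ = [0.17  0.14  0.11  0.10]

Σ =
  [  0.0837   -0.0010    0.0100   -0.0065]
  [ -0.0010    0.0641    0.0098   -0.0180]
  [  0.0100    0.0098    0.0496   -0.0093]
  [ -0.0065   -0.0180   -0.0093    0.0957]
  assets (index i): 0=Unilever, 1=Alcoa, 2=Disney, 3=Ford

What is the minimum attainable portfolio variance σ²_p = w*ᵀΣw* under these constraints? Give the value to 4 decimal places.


p=Σ⁻¹μ = [2.0019  2.4681  1.6653  1.8070]
q=Σ⁻¹𝟙 = [11.3373  17.6725  17.4282  16.2370]
a=μᵀp=1.049742  b=𝟙ᵀp=7.942291  c=𝟙ᵀq=62.674997  D=ac−b²=2.712562
λ₁=(c·0.149−b)/D = (62.674997·0.149−7.942291)/2.712562 = 0.514747
λ₂=(a−b·0.149)/D = (1.049742−7.942291·0.149)/2.712562 = -0.049274
w* = 0.514747·p + -0.049274·q:
  w_0 = 0.514747·2.0019 + -0.049274·11.3373 = 0.4718  (Unilever)
  w_1 = 0.514747·2.4681 + -0.049274·17.6725 = 0.3997  (Alcoa)
  w_2 = 0.514747·1.6653 + -0.049274·17.4282 = -0.0016  (Disney)
  w_3 = 0.514747·1.8070 + -0.049274·16.2370 = 0.1301  (Ford)
Σw_i=1.0000  μᵀw=0.1490
σ²=wᵀΣw=λ₁·μ_p+λ₂ = 0.514747·0.149 + -0.049274 = 0.027423 ≈ 0.0274

0.0274


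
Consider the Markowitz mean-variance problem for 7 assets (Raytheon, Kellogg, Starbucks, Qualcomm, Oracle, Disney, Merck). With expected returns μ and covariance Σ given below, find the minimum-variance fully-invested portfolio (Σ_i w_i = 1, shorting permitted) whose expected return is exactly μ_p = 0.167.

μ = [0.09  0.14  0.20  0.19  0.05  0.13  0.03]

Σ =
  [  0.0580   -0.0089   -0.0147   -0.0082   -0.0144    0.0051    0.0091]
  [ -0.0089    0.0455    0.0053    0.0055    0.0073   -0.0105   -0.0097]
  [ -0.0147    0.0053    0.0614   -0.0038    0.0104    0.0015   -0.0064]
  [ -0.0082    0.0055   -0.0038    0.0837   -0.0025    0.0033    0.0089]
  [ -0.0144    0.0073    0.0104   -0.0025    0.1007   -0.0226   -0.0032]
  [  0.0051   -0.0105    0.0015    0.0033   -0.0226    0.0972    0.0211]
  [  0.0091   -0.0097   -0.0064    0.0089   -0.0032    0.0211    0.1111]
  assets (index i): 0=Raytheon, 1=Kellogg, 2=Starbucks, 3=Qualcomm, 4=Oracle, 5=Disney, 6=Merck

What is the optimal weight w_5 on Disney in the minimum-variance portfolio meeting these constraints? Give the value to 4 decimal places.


0.0989

g=Σ⁻¹μ = [3.4173  3.2347  3.7868  2.5245  0.7680  1.5380  0.0185]
h=Σ⁻¹𝟙 = [29.3322  25.9783  20.0201  13.1932  13.5117  12.4221  6.9929]
a=μᵀg=2.236324  b=𝟙ᵀg=15.287826  c=𝟙ᵀh=121.450475  D=ac−b²=37.885033
λ₁=(c·0.167−b)/D = (121.450475·0.167−15.287826)/37.885033 = 0.131831
λ₂=(a−b·0.167)/D = (2.236324−15.287826·0.167)/37.885033 = -0.008361
w* = 0.131831·g + -0.008361·h:
  w_0 = 0.131831·3.4173 + -0.008361·29.3322 = 0.2053  (Raytheon)
  w_1 = 0.131831·3.2347 + -0.008361·25.9783 = 0.2092  (Kellogg)
  w_2 = 0.131831·3.7868 + -0.008361·20.0201 = 0.3318  (Starbucks)
  w_3 = 0.131831·2.5245 + -0.008361·13.1932 = 0.2225  (Qualcomm)
  w_4 = 0.131831·0.7680 + -0.008361·13.5117 = -0.0117  (Oracle)
  w_5 = 0.131831·1.5380 + -0.008361·12.4221 = 0.0989  (Disney)
  w_6 = 0.131831·0.0185 + -0.008361·6.9929 = -0.0560  (Merck)
Σw_i=1.0000  μᵀw=0.1670
σ²=wᵀΣw=λ₁·μ_p+λ₂ = 0.131831·0.167 + -0.008361 = 0.013655 ≈ 0.0137


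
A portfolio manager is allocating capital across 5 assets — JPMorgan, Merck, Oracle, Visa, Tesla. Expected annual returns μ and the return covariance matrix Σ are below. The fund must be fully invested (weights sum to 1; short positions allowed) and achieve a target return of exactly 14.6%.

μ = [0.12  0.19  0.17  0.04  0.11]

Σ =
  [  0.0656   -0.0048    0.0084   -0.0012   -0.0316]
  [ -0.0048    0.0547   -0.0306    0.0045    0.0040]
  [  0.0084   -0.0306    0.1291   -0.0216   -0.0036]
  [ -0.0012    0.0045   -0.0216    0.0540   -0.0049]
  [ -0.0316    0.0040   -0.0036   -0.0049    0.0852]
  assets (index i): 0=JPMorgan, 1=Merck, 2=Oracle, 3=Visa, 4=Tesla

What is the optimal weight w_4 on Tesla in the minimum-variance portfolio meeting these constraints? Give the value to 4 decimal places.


p=Σ⁻¹μ = [3.0349  4.8964  2.6257  1.6676  2.3937]
q=Σ⁻¹𝟙 = [26.2567  26.4749  17.2616  25.8373  22.4478]
a=μᵀp=2.070880  b=𝟙ᵀp=14.618270  c=𝟙ᵀq=118.278417  D=ac−b²=31.246532
λ₁=(c·0.146−b)/D = (118.278417·0.146−14.618270)/31.246532 = 0.084822
λ₂=(a−b·0.146)/D = (2.070880−14.618270·0.146)/31.246532 = -0.002029
w* = 0.084822·p + -0.002029·q:
  w_0 = 0.084822·3.0349 + -0.002029·26.2567 = 0.2042  (JPMorgan)
  w_1 = 0.084822·4.8964 + -0.002029·26.4749 = 0.3616  (Merck)
  w_2 = 0.084822·2.6257 + -0.002029·17.2616 = 0.1877  (Oracle)
  w_3 = 0.084822·1.6676 + -0.002029·25.8373 = 0.0890  (Visa)
  w_4 = 0.084822·2.3937 + -0.002029·22.4478 = 0.1575  (Tesla)
Σw_i=1.0000  μᵀw=0.1460
σ²=wᵀΣw=λ₁·μ_p+λ₂ = 0.084822·0.146 + -0.002029 = 0.010355 ≈ 0.0104

0.1575


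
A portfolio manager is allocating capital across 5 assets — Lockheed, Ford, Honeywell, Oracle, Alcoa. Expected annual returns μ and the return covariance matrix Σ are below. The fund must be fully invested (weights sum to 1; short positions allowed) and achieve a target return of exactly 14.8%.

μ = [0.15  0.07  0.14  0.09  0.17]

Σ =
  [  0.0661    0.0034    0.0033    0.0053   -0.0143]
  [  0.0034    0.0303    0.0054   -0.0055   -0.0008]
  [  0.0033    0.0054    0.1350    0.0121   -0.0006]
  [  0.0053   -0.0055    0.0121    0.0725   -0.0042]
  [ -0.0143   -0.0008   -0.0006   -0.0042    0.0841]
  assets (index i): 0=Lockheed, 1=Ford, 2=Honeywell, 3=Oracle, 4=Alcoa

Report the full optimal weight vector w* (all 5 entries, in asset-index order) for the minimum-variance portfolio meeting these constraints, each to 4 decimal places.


p=Σ⁻¹μ = [2.5701  2.1727  0.7880  1.2343  2.5463]
q=Σ⁻¹𝟙 = [15.3194  33.7137  4.3730  15.4056  15.6167]
a=μᵀp=1.191888  b=𝟙ᵀp=9.311435  c=𝟙ᵀq=84.428420  D=ac−b²=13.926416
λ₁=(c·0.148−b)/D = (84.428420·0.148−9.311435)/13.926416 = 0.228628
λ₂=(a−b·0.148)/D = (1.191888−9.311435·0.148)/13.926416 = -0.013371
w* = 0.228628·p + -0.013371·q:
  w_0 = 0.228628·2.5701 + -0.013371·15.3194 = 0.3828  (Lockheed)
  w_1 = 0.228628·2.1727 + -0.013371·33.7137 = 0.0460  (Ford)
  w_2 = 0.228628·0.7880 + -0.013371·4.3730 = 0.1217  (Honeywell)
  w_3 = 0.228628·1.2343 + -0.013371·15.4056 = 0.0762  (Oracle)
  w_4 = 0.228628·2.5463 + -0.013371·15.6167 = 0.3734  (Alcoa)
Σw_i=1.0000  μᵀw=0.1480
σ²=wᵀΣw=λ₁·μ_p+λ₂ = 0.228628·0.148 + -0.013371 = 0.020466 ≈ 0.0205

0.3828  0.0460  0.1217  0.0762  0.3734


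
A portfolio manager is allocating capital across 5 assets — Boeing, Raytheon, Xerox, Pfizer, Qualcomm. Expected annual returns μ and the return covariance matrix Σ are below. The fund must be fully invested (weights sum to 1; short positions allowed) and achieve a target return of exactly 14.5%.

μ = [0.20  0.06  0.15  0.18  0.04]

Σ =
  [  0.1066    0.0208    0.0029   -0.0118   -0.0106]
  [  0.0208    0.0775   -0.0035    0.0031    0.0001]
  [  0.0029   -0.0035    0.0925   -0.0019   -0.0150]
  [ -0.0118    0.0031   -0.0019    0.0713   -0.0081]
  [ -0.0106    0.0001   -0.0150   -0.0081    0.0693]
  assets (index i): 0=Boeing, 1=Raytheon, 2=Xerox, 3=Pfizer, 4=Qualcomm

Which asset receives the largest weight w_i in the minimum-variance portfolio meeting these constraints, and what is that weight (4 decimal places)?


Pfizer (0.3212)

g=Σ⁻¹μ = [2.3221  0.1084  1.8950  3.1490  1.7105]
h=Σ⁻¹𝟙 = [11.2273  9.7940  14.6832  18.2854  21.4486]
a=μᵀg=1.390404  b=𝟙ᵀg=9.184892  c=𝟙ᵀh=75.438474  D=ac−b²=20.527727
λ₁=(c·0.145−b)/D = (75.438474·0.145−9.184892)/20.527727 = 0.085430
λ₂=(a−b·0.145)/D = (1.390404−9.184892·0.145)/20.527727 = 0.002854
w* = 0.085430·g + 0.002854·h:
  w_0 = 0.085430·2.3221 + 0.002854·11.2273 = 0.2304  (Boeing)
  w_1 = 0.085430·0.1084 + 0.002854·9.7940 = 0.0372  (Raytheon)
  w_2 = 0.085430·1.8950 + 0.002854·14.6832 = 0.2038  (Xerox)
  w_3 = 0.085430·3.1490 + 0.002854·18.2854 = 0.3212  (Pfizer)
  w_4 = 0.085430·1.7105 + 0.002854·21.4486 = 0.2073  (Qualcomm)
Σw_i=1.0000  μᵀw=0.1450
σ²=wᵀΣw=λ₁·μ_p+λ₂ = 0.085430·0.145 + 0.002854 = 0.015242 ≈ 0.0152


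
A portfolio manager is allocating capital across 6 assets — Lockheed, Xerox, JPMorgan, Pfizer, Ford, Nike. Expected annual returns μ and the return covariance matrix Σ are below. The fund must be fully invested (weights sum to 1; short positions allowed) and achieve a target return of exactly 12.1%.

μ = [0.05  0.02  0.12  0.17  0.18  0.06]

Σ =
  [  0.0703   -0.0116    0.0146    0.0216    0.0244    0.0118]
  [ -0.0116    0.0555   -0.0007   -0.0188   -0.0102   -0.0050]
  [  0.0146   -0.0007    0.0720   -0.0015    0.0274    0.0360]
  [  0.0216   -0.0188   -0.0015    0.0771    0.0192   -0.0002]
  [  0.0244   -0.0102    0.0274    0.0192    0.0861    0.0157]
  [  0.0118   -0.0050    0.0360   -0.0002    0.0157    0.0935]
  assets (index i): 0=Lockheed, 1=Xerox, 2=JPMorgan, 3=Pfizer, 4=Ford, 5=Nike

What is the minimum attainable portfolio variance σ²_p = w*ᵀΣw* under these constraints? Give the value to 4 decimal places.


0.0185

x=Σ⁻¹μ = [-0.5735  1.3279  1.2525  2.3459  1.4778  0.0597]
y=Σ⁻¹𝟙 = [9.3720  27.0306  6.9130  15.8276  5.0674  7.4792]
a=μᵀx=0.816578  b=𝟙ᵀx=5.890356  c=𝟙ᵀy=71.689772  D=ac−b²=23.843973
λ₁=(c·0.121−b)/D = (71.689772·0.121−5.890356)/23.843973 = 0.116764
λ₂=(a−b·0.121)/D = (0.816578−5.890356·0.121)/23.843973 = 0.004355
w* = 0.116764·x + 0.004355·y:
  w_0 = 0.116764·-0.5735 + 0.004355·9.3720 = -0.0261  (Lockheed)
  w_1 = 0.116764·1.3279 + 0.004355·27.0306 = 0.2728  (Xerox)
  w_2 = 0.116764·1.2525 + 0.004355·6.9130 = 0.1764  (JPMorgan)
  w_3 = 0.116764·2.3459 + 0.004355·15.8276 = 0.3428  (Pfizer)
  w_4 = 0.116764·1.4778 + 0.004355·5.0674 = 0.1946  (Ford)
  w_5 = 0.116764·0.0597 + 0.004355·7.4792 = 0.0395  (Nike)
Σw_i=1.0000  μᵀw=0.1210
σ²=wᵀΣw=λ₁·μ_p+λ₂ = 0.116764·0.121 + 0.004355 = 0.018484 ≈ 0.0185


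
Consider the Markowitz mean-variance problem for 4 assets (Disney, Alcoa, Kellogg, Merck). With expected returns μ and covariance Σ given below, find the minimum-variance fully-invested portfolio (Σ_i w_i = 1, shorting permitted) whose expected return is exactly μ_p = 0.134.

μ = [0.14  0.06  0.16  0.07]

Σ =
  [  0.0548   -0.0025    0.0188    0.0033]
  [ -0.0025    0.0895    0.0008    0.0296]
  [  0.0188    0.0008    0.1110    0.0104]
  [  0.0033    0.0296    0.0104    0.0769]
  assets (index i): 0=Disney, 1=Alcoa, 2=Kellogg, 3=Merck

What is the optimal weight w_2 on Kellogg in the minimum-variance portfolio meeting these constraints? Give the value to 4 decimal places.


0.2848

g=Σ⁻¹μ = [2.2029  0.5714  1.0213  0.4577]
h=Σ⁻¹𝟙 = [16.3032  8.8842  5.4200  8.1516]
a=μᵀg=0.538139  b=𝟙ᵀg=4.253305  c=𝟙ᵀh=38.758956  D=ac−b²=2.767089
λ₁=(c·0.134−b)/D = (38.758956·0.134−4.253305)/2.767089 = 0.339850
λ₂=(a−b·0.134)/D = (0.538139−4.253305·0.134)/2.767089 = -0.011494
w* = 0.339850·g + -0.011494·h:
  w_0 = 0.339850·2.2029 + -0.011494·16.3032 = 0.5613  (Disney)
  w_1 = 0.339850·0.5714 + -0.011494·8.8842 = 0.0921  (Alcoa)
  w_2 = 0.339850·1.0213 + -0.011494·5.4200 = 0.2848  (Kellogg)
  w_3 = 0.339850·0.4577 + -0.011494·8.1516 = 0.0618  (Merck)
Σw_i=1.0000  μᵀw=0.1340
σ²=wᵀΣw=λ₁·μ_p+λ₂ = 0.339850·0.134 + -0.011494 = 0.034046 ≈ 0.0340


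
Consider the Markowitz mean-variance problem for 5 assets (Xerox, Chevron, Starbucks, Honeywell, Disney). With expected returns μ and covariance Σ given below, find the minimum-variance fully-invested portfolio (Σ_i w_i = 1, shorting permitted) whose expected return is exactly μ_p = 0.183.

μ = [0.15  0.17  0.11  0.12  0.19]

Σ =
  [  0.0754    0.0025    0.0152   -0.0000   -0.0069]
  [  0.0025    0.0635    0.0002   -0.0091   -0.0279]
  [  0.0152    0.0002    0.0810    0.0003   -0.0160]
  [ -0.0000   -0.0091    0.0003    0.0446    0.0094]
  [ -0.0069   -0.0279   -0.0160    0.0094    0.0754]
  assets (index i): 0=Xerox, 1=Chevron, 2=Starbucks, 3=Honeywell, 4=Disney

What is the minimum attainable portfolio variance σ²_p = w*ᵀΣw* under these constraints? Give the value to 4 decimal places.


x=Σ⁻¹μ = [1.8626  5.0134  1.8961  2.7297  4.6075]
y=Σ⁻¹𝟙 = [11.5832  29.8292  15.0890  22.9905  25.6959]
a=μᵀx=2.543232  b=𝟙ᵀx=16.109320  c=𝟙ᵀy=105.187832  D=ac−b²=8.006830
λ₁=(c·0.183−b)/D = (105.187832·0.183−16.109320)/8.006830 = 0.392172
λ₂=(a−b·0.183)/D = (2.543232−16.109320·0.183)/8.006830 = -0.050554
w* = 0.392172·x + -0.050554·y:
  w_0 = 0.392172·1.8626 + -0.050554·11.5832 = 0.1449  (Xerox)
  w_1 = 0.392172·5.0134 + -0.050554·29.8292 = 0.4582  (Chevron)
  w_2 = 0.392172·1.8961 + -0.050554·15.0890 = -0.0192  (Starbucks)
  w_3 = 0.392172·2.7297 + -0.050554·22.9905 = -0.0918  (Honeywell)
  w_4 = 0.392172·4.6075 + -0.050554·25.6959 = 0.5079  (Disney)
Σw_i=1.0000  μᵀw=0.1830
σ²=wᵀΣw=λ₁·μ_p+λ₂ = 0.392172·0.183 + -0.050554 = 0.021214 ≈ 0.0212

0.0212


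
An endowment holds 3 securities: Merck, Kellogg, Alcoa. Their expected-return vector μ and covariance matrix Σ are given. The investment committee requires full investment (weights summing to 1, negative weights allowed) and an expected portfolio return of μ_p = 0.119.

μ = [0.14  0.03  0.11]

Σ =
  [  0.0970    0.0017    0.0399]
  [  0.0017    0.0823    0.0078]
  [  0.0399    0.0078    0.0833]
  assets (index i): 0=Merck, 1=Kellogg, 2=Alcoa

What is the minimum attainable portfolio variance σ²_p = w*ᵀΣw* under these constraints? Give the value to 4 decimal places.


0.0570

u=Σ⁻¹μ = [1.1280  0.2697  0.7550]
v=Σ⁻¹𝟙 = [6.9842  11.2859  7.6026]
a=μᵀu=0.249060  b=𝟙ᵀu=2.152656  c=𝟙ᵀv=25.872715  D=ac−b²=1.809918
λ₁=(c·0.119−b)/D = (25.872715·0.119−2.152656)/1.809918 = 0.511734
λ₂=(a−b·0.119)/D = (0.249060−2.152656·0.119)/1.809918 = -0.003926
w* = 0.511734·u + -0.003926·v:
  w_0 = 0.511734·1.1280 + -0.003926·6.9842 = 0.5498  (Merck)
  w_1 = 0.511734·0.2697 + -0.003926·11.2859 = 0.0937  (Kellogg)
  w_2 = 0.511734·0.7550 + -0.003926·7.6026 = 0.3565  (Alcoa)
Σw_i=1.0000  μᵀw=0.1190
σ²=wᵀΣw=λ₁·μ_p+λ₂ = 0.511734·0.119 + -0.003926 = 0.056970 ≈ 0.0570


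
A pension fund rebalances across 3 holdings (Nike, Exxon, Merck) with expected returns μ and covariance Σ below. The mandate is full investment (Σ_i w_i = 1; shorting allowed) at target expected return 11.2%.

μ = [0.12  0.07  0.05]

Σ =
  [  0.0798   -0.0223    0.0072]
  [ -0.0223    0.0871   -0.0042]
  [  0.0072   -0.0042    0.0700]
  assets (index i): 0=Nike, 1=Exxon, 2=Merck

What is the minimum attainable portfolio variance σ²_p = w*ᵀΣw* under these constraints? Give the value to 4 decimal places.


p=Σ⁻¹μ = [1.8115  1.2967  0.6058]
q=Σ⁻¹𝟙 = [15.8259  16.1901  13.6293]
a=μᵀp=0.338430  b=𝟙ᵀp=3.713887  c=𝟙ᵀq=45.645383  D=ac−b²=1.654791
λ₁=(c·0.112−b)/D = (45.645383·0.112−3.713887)/1.654791 = 0.845059
λ₂=(a−b·0.112)/D = (0.338430−3.713887·0.112)/1.654791 = -0.046849
w* = 0.845059·p + -0.046849·q:
  w_0 = 0.845059·1.8115 + -0.046849·15.8259 = 0.7894  (Nike)
  w_1 = 0.845059·1.2967 + -0.046849·16.1901 = 0.3373  (Exxon)
  w_2 = 0.845059·0.6058 + -0.046849·13.6293 = -0.1266  (Merck)
Σw_i=1.0000  μᵀw=0.1120
σ²=wᵀΣw=λ₁·μ_p+λ₂ = 0.845059·0.112 + -0.046849 = 0.047797 ≈ 0.0478

0.0478


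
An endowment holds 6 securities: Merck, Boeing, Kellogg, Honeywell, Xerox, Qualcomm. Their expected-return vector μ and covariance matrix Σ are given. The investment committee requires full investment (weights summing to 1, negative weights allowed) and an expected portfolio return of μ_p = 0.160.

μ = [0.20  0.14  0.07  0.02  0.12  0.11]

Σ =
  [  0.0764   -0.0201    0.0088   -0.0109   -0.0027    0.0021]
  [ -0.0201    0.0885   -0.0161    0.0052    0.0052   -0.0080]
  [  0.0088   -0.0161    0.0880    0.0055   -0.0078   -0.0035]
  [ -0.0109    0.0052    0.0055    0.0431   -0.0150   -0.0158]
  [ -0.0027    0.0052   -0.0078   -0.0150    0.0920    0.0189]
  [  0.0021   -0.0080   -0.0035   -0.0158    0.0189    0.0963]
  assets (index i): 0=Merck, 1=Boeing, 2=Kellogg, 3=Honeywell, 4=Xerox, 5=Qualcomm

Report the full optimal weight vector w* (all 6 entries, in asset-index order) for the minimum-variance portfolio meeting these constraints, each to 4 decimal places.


0.4452  0.3034  0.0573  -0.0221  0.1137  0.1024

x=Σ⁻¹μ = [3.4370  2.4672  0.9610  1.8861  1.3782  1.3462]
y=Σ⁻¹𝟙 = [21.2654  16.7113  11.9351  35.4261  14.3075  14.7469]
a=μᵀx=1.451268  b=𝟙ᵀx=11.475685  c=𝟙ᵀy=114.392160  D=ac−b²=34.322310
λ₁=(c·0.160−b)/D = (114.392160·0.160−11.475685)/34.322310 = 0.198910
λ₂=(a−b·0.160)/D = (1.451268−11.475685·0.160)/34.322310 = -0.011213
w* = 0.198910·x + -0.011213·y:
  w_0 = 0.198910·3.4370 + -0.011213·21.2654 = 0.4452  (Merck)
  w_1 = 0.198910·2.4672 + -0.011213·16.7113 = 0.3034  (Boeing)
  w_2 = 0.198910·0.9610 + -0.011213·11.9351 = 0.0573  (Kellogg)
  w_3 = 0.198910·1.8861 + -0.011213·35.4261 = -0.0221  (Honeywell)
  w_4 = 0.198910·1.3782 + -0.011213·14.3075 = 0.1137  (Xerox)
  w_5 = 0.198910·1.3462 + -0.011213·14.7469 = 0.1024  (Qualcomm)
Σw_i=1.0000  μᵀw=0.1600
σ²=wᵀΣw=λ₁·μ_p+λ₂ = 0.198910·0.160 + -0.011213 = 0.020613 ≈ 0.0206


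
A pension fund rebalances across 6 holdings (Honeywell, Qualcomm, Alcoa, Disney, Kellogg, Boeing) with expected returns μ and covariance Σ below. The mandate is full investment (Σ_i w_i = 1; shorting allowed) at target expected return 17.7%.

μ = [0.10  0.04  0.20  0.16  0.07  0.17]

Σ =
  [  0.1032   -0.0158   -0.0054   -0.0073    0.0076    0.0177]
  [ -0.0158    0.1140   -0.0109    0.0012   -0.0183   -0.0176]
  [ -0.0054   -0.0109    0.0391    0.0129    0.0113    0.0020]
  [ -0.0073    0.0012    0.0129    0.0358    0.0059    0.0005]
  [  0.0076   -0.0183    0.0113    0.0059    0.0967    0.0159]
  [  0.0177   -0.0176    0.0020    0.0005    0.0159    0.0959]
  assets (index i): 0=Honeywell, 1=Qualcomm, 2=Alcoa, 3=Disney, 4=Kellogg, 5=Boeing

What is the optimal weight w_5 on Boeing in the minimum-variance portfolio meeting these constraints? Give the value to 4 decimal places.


u=Σ⁻¹μ = [1.3312  1.1721  4.5774  3.0540  -0.1524  1.6560]
v=Σ⁻¹𝟙 = [12.5303  14.9184  22.1828  20.7434  6.8171  9.1517]
a=μᵀu=1.854979  b=𝟙ᵀu=11.638268  c=𝟙ᵀv=86.343812  D=ac−b²=24.716691
λ₁=(c·0.177−b)/D = (86.343812·0.177−11.638268)/24.716691 = 0.147454
λ₂=(a−b·0.177)/D = (1.854979−11.638268·0.177)/24.716691 = -0.008294
w* = 0.147454·u + -0.008294·v:
  w_0 = 0.147454·1.3312 + -0.008294·12.5303 = 0.0924  (Honeywell)
  w_1 = 0.147454·1.1721 + -0.008294·14.9184 = 0.0491  (Qualcomm)
  w_2 = 0.147454·4.5774 + -0.008294·22.1828 = 0.4910  (Alcoa)
  w_3 = 0.147454·3.0540 + -0.008294·20.7434 = 0.2783  (Disney)
  w_4 = 0.147454·-0.1524 + -0.008294·6.8171 = -0.0790  (Kellogg)
  w_5 = 0.147454·1.6560 + -0.008294·9.1517 = 0.1683  (Boeing)
Σw_i=1.0000  μᵀw=0.1770
σ²=wᵀΣw=λ₁·μ_p+λ₂ = 0.147454·0.177 + -0.008294 = 0.017806 ≈ 0.0178

0.1683


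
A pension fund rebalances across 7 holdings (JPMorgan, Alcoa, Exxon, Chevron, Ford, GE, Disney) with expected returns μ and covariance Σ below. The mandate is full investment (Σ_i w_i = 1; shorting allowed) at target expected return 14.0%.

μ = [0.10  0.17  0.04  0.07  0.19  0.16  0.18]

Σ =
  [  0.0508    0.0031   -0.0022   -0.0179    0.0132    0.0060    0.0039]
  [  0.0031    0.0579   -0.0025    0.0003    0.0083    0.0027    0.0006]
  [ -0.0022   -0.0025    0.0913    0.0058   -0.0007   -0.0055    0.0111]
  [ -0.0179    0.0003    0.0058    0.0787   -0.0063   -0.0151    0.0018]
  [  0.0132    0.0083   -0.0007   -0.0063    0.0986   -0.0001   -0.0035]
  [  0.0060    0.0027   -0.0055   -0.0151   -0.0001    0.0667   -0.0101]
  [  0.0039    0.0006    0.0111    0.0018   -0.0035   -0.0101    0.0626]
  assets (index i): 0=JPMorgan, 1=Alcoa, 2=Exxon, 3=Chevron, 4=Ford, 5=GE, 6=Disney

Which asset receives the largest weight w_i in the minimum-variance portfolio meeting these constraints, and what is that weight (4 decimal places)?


GE (0.2052)

p=Σ⁻¹μ = [1.4011  2.4280  0.2241  1.8460  1.7739  3.1091  3.2728]
q=Σ⁻¹𝟙 = [20.8421  14.1832  9.8752  20.8887  8.1497  20.5148  15.9539]
a=μᵀp=2.114667  b=𝟙ᵀp=14.055090  c=𝟙ᵀq=110.407636  D=ac−b²=35.929848
λ₁=(c·0.140−b)/D = (110.407636·0.140−14.055090)/35.929848 = 0.039020
λ₂=(a−b·0.140)/D = (2.114667−14.055090·0.140)/35.929848 = 0.004090
w* = 0.039020·p + 0.004090·q:
  w_0 = 0.039020·1.4011 + 0.004090·20.8421 = 0.1399  (JPMorgan)
  w_1 = 0.039020·2.4280 + 0.004090·14.1832 = 0.1528  (Alcoa)
  w_2 = 0.039020·0.2241 + 0.004090·9.8752 = 0.0491  (Exxon)
  w_3 = 0.039020·1.8460 + 0.004090·20.8887 = 0.1575  (Chevron)
  w_4 = 0.039020·1.7739 + 0.004090·8.1497 = 0.1025  (Ford)
  w_5 = 0.039020·3.1091 + 0.004090·20.5148 = 0.2052  (GE)
  w_6 = 0.039020·3.2728 + 0.004090·15.9539 = 0.1930  (Disney)
Σw_i=1.0000  μᵀw=0.1400
σ²=wᵀΣw=λ₁·μ_p+λ₂ = 0.039020·0.140 + 0.004090 = 0.009553 ≈ 0.0096


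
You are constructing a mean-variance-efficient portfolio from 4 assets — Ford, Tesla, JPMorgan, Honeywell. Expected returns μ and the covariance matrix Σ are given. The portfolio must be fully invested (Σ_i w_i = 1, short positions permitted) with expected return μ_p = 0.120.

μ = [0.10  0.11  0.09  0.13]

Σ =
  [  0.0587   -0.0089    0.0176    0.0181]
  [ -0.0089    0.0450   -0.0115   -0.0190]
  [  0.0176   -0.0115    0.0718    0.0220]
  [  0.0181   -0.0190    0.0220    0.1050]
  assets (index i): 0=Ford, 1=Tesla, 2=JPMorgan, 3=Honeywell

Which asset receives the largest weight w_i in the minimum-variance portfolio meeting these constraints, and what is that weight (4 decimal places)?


u=Σ⁻¹μ = [1.5052  3.6023  1.0279  1.4151]
v=Σ⁻¹𝟙 = [15.1404  32.6906  12.3117  10.2498]
a=μᵀu=0.823250  b=𝟙ᵀu=7.550527  c=𝟙ᵀv=70.392448  D=ac−b²=0.940127
λ₁=(c·0.120−b)/D = (70.392448·0.120−7.550527)/0.940127 = 0.953666
λ₂=(a−b·0.120)/D = (0.823250−7.550527·0.120)/0.940127 = -0.088087
w* = 0.953666·u + -0.088087·v:
  w_0 = 0.953666·1.5052 + -0.088087·15.1404 = 0.1018  (Ford)
  w_1 = 0.953666·3.6023 + -0.088087·32.6906 = 0.5558  (Tesla)
  w_2 = 0.953666·1.0279 + -0.088087·12.3117 = -0.1042  (JPMorgan)
  w_3 = 0.953666·1.4151 + -0.088087·10.2498 = 0.4467  (Honeywell)
Σw_i=1.0000  μᵀw=0.1200
σ²=wᵀΣw=λ₁·μ_p+λ₂ = 0.953666·0.120 + -0.088087 = 0.026353 ≈ 0.0264

Tesla (0.5558)
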